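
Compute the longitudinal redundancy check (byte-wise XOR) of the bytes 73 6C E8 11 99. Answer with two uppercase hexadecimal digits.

XOR the bytes together:
  start with 0x73
  0x73 ⊕ 0x6C = 0x1F
  0x1F ⊕ 0xE8 = 0xF7
  0xF7 ⊕ 0x11 = 0xE6
  0xE6 ⊕ 0x99 = 0x7F

7F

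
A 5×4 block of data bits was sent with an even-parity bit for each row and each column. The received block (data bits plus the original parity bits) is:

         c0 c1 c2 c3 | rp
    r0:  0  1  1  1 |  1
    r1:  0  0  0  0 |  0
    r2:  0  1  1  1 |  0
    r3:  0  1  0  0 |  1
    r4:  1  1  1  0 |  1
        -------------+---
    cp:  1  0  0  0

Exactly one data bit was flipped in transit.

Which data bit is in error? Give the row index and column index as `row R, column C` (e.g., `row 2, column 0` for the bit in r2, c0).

Recompute each row's even parity and compare to rp:
  r0: data parity 1, sent rp 1 → ok
  r1: data parity 0, sent rp 0 → ok
  r2: data parity 1, sent rp 0 → mismatch
  r3: data parity 1, sent rp 1 → ok
  r4: data parity 1, sent rp 1 → ok
Recompute each column's even parity and compare to cp:
  c0: data parity 1, sent cp 1 → ok
  c1: data parity 0, sent cp 0 → ok
  c2: data parity 1, sent cp 0 → mismatch
  c3: data parity 0, sent cp 0 → ok
Exactly one row (r2) and one column (c2) fail → the flipped bit is at their intersection.

row 2, column 2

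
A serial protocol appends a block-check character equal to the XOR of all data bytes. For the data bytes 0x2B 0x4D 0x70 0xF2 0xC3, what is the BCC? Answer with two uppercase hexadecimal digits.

XOR the bytes together:
  start with 0x2B
  0x2B ⊕ 0x4D = 0x66
  0x66 ⊕ 0x70 = 0x16
  0x16 ⊕ 0xF2 = 0xE4
  0xE4 ⊕ 0xC3 = 0x27

27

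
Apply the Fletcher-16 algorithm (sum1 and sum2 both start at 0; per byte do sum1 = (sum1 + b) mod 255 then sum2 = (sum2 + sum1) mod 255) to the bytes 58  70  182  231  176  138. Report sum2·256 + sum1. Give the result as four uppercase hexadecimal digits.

Running sums (mod 255):
  after byte 0 (58): sum1=58, sum2=58
  after byte 1 (70): sum1=128, sum2=186
  after byte 2 (182): sum1=55, sum2=241
  after byte 3 (231): sum1=31, sum2=17
  after byte 4 (176): sum1=207, sum2=224
  after byte 5 (138): sum1=90, sum2=59
Checksum = sum2·256 + sum1 = 59·256 + 90 = 15194 = 0x3B5A.

3B5A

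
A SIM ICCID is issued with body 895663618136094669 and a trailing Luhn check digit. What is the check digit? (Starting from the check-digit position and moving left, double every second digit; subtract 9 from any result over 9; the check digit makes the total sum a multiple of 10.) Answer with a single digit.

Partial digits right→left: 9 6 6 4 9 0 6 3 1 8 1 6 3 6 6 5 9 8
Double every second digit counting from the check-digit position (so the 1st, 3rd, 5th, ... of the partial from the right).
  doubled (with −9 where >9): 9 3 9 3 2 2 6 3 9 → sum 46
  kept as-is: 6 4 0 3 8 6 6 5 8 → sum 46
Total = 46 + 46 = 92.
Check digit = (10 − (92 mod 10)) mod 10 = 8.

8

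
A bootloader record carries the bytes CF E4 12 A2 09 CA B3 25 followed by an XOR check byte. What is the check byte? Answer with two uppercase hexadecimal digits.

XOR the bytes together:
  start with 0xCF
  0xCF ⊕ 0xE4 = 0x2B
  0x2B ⊕ 0x12 = 0x39
  0x39 ⊕ 0xA2 = 0x9B
  0x9B ⊕ 0x09 = 0x92
  0x92 ⊕ 0xCA = 0x58
  0x58 ⊕ 0xB3 = 0xEB
  0xEB ⊕ 0x25 = 0xCE

CE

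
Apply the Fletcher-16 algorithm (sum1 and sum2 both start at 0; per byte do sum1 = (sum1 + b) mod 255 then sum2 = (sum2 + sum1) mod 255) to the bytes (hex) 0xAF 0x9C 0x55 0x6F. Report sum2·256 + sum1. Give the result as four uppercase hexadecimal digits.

AE11

Running sums (mod 255):
  after byte 0 (0xAF): sum1=175, sum2=175
  after byte 1 (0x9C): sum1=76, sum2=251
  after byte 2 (0x55): sum1=161, sum2=157
  after byte 3 (0x6F): sum1=17, sum2=174
Checksum = sum2·256 + sum1 = 174·256 + 17 = 44561 = 0xAE11.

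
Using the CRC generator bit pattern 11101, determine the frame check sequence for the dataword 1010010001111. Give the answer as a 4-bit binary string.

Append 4 zeros: 10100100011110000. Divide by 11101 (XOR where the leading bit is 1):
  pos 0: 10100 XOR 11101 = 01001
  pos 1: 10011 XOR 11101 = 01110
  pos 2: 11100 XOR 11101 = 00001
  pos 6: 10011 XOR 11101 = 01110
  pos 7: 11101 XOR 11101 = 00000
  pos 12: 10000 XOR 11101 = 01101
Remainder (last 4 bits) = 1101. This is the CRC / FCS.

1101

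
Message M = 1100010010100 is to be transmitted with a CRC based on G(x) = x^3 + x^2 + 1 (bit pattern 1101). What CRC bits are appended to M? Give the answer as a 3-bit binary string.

Append 3 zeros: 1100010010100000. Divide by 1101 (XOR where the leading bit is 1):
  pos 0: 1100 XOR 1101 = 0001
  pos 3: 1010 XOR 1101 = 0111
  pos 4: 1110 XOR 1101 = 0011
  pos 6: 1110 XOR 1101 = 0011
  pos 8: 1110 XOR 1101 = 0011
  pos 10: 1100 XOR 1101 = 0001
Remainder (last 3 bits) = 100. This is the CRC / FCS.

100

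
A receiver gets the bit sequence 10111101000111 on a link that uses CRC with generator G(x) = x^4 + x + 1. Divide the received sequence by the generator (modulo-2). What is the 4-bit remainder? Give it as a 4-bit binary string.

0000

Modulo-2 division of 10111101000111 by 10011:
  pos 0: 10111 XOR 10011 = 00100
  pos 2: 10010 XOR 10011 = 00001
  pos 6: 11000 XOR 10011 = 01011
  pos 7: 10111 XOR 10011 = 00100
  pos 9: 10011 XOR 10011 = 00000
Remainder = 0000 (zero — the frame passes the CRC check).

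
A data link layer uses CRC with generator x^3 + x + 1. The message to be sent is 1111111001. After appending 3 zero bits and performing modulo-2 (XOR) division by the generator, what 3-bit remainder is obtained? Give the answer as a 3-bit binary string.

Append 3 zeros: 1111111001000. Divide by 1011 (XOR where the leading bit is 1):
  pos 0: 1111 XOR 1011 = 0100
  pos 1: 1001 XOR 1011 = 0010
  pos 3: 1011 XOR 1011 = 0000
  pos 9: 1000 XOR 1011 = 0011
Remainder (last 3 bits) = 011. This is the CRC / FCS.

011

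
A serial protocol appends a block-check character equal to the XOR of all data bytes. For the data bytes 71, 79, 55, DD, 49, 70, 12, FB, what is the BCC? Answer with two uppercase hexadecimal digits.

XOR the bytes together:
  start with 0x71
  0x71 ⊕ 0x79 = 0x08
  0x08 ⊕ 0x55 = 0x5D
  0x5D ⊕ 0xDD = 0x80
  0x80 ⊕ 0x49 = 0xC9
  0xC9 ⊕ 0x70 = 0xB9
  0xB9 ⊕ 0x12 = 0xAB
  0xAB ⊕ 0xFB = 0x50

50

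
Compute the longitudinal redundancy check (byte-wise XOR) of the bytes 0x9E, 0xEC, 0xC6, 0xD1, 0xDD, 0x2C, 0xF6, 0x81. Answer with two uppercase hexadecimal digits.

XOR the bytes together:
  start with 0x9E
  0x9E ⊕ 0xEC = 0x72
  0x72 ⊕ 0xC6 = 0xB4
  0xB4 ⊕ 0xD1 = 0x65
  0x65 ⊕ 0xDD = 0xB8
  0xB8 ⊕ 0x2C = 0x94
  0x94 ⊕ 0xF6 = 0x62
  0x62 ⊕ 0x81 = 0xE3

E3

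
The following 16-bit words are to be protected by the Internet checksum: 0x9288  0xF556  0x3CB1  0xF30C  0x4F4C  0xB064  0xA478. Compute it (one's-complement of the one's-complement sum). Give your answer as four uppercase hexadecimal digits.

A438

One's-complement addition (fold any carry out of bit 15 back into bit 0):
  0x9288 + 0xF556 = 0x187DE → wrap carry → 0x87DF
  0x87DF + 0x3CB1 = 0x0C490
  0xC490 + 0xF30C = 0x1B79C → wrap carry → 0xB79D
  0xB79D + 0x4F4C = 0x106E9 → wrap carry → 0x06EA
  0x06EA + 0xB064 = 0x0B74E
  0xB74E + 0xA478 = 0x15BC6 → wrap carry → 0x5BC7
One's-complement sum = 0x5BC7.
Checksum = ~0x5BC7 & 0xFFFF = 0xA438.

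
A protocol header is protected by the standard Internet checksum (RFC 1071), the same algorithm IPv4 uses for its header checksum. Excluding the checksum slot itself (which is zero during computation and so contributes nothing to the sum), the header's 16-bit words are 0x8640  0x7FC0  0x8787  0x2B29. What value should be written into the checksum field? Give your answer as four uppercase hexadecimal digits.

One's-complement addition (fold any carry out of bit 15 back into bit 0):
  0x8640 + 0x7FC0 = 0x10600 → wrap carry → 0x0601
  0x0601 + 0x8787 = 0x08D88
  0x8D88 + 0x2B29 = 0x0B8B1
One's-complement sum = 0xB8B1.
Checksum = ~0xB8B1 & 0xFFFF = 0x474E.

474E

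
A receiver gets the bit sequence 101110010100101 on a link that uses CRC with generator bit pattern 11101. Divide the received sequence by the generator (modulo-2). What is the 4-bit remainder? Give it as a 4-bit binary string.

0000

Modulo-2 division of 101110010100101 by 11101:
  pos 0: 10111 XOR 11101 = 01010
  pos 1: 10100 XOR 11101 = 01001
  pos 2: 10010 XOR 11101 = 01111
  pos 3: 11111 XOR 11101 = 00010
  pos 6: 10010 XOR 11101 = 01111
  pos 7: 11110 XOR 11101 = 00011
  pos 10: 11101 XOR 11101 = 00000
Remainder = 0000 (zero — the frame passes the CRC check).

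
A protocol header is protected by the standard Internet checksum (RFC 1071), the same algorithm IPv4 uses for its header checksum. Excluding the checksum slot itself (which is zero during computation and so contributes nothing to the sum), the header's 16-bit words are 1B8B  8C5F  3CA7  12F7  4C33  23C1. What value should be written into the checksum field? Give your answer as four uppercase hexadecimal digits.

9882

One's-complement addition (fold any carry out of bit 15 back into bit 0):
  0x1B8B + 0x8C5F = 0x0A7EA
  0xA7EA + 0x3CA7 = 0x0E491
  0xE491 + 0x12F7 = 0x0F788
  0xF788 + 0x4C33 = 0x143BB → wrap carry → 0x43BC
  0x43BC + 0x23C1 = 0x0677D
One's-complement sum = 0x677D.
Checksum = ~0x677D & 0xFFFF = 0x9882.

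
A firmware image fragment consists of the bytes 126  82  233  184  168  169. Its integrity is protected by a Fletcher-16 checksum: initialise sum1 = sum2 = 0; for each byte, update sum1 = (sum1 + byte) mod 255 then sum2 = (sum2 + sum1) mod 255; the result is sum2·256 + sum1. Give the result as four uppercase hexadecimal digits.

5FC5

Running sums (mod 255):
  after byte 0 (126): sum1=126, sum2=126
  after byte 1 (82): sum1=208, sum2=79
  after byte 2 (233): sum1=186, sum2=10
  after byte 3 (184): sum1=115, sum2=125
  after byte 4 (168): sum1=28, sum2=153
  after byte 5 (169): sum1=197, sum2=95
Checksum = sum2·256 + sum1 = 95·256 + 197 = 24517 = 0x5FC5.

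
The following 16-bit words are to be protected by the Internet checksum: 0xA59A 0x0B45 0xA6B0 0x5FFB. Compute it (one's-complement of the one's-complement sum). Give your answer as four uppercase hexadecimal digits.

One's-complement addition (fold any carry out of bit 15 back into bit 0):
  0xA59A + 0x0B45 = 0x0B0DF
  0xB0DF + 0xA6B0 = 0x1578F → wrap carry → 0x5790
  0x5790 + 0x5FFB = 0x0B78B
One's-complement sum = 0xB78B.
Checksum = ~0xB78B & 0xFFFF = 0x4874.

4874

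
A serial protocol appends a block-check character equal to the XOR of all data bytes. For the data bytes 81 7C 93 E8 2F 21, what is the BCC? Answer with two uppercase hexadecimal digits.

88

XOR the bytes together:
  start with 0x81
  0x81 ⊕ 0x7C = 0xFD
  0xFD ⊕ 0x93 = 0x6E
  0x6E ⊕ 0xE8 = 0x86
  0x86 ⊕ 0x2F = 0xA9
  0xA9 ⊕ 0x21 = 0x88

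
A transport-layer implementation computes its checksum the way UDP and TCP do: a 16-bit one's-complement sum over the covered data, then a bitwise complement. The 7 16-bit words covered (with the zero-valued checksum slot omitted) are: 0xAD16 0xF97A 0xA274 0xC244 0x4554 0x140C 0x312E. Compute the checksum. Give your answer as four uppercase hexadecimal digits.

One's-complement addition (fold any carry out of bit 15 back into bit 0):
  0xAD16 + 0xF97A = 0x1A690 → wrap carry → 0xA691
  0xA691 + 0xA274 = 0x14905 → wrap carry → 0x4906
  0x4906 + 0xC244 = 0x10B4A → wrap carry → 0x0B4B
  0x0B4B + 0x4554 = 0x0509F
  0x509F + 0x140C = 0x064AB
  0x64AB + 0x312E = 0x095D9
One's-complement sum = 0x95D9.
Checksum = ~0x95D9 & 0xFFFF = 0x6A26.

6A26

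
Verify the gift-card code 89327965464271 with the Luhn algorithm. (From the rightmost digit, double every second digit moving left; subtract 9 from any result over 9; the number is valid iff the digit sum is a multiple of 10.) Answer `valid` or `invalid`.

From the right, keep odd positions and double even positions (subtract 9 from any doubled value over 9):
  doubled (positions 2,4,...): 5 8 8 3 5 6 7 → sum 42
  kept (positions 1,3,...): 1 2 6 5 9 2 9 → sum 34
Total = 76.
76 mod 10 = 6, so the number is invalid.

invalid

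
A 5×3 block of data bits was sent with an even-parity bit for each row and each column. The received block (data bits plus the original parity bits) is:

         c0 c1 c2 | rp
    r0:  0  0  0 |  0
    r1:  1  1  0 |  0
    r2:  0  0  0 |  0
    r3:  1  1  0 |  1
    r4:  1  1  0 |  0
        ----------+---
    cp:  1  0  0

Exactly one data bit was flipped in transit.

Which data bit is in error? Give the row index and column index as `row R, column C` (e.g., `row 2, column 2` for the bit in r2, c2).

row 3, column 1

Recompute each row's even parity and compare to rp:
  r0: data parity 0, sent rp 0 → ok
  r1: data parity 0, sent rp 0 → ok
  r2: data parity 0, sent rp 0 → ok
  r3: data parity 0, sent rp 1 → mismatch
  r4: data parity 0, sent rp 0 → ok
Recompute each column's even parity and compare to cp:
  c0: data parity 1, sent cp 1 → ok
  c1: data parity 1, sent cp 0 → mismatch
  c2: data parity 0, sent cp 0 → ok
Exactly one row (r3) and one column (c1) fail → the flipped bit is at their intersection.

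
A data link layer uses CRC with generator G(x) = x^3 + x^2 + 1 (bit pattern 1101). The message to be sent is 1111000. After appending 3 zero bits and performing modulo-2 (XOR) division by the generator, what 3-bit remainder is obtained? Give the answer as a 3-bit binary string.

001

Append 3 zeros: 1111000000. Divide by 1101 (XOR where the leading bit is 1):
  pos 0: 1111 XOR 1101 = 0010
  pos 2: 1000 XOR 1101 = 0101
  pos 3: 1010 XOR 1101 = 0111
  pos 4: 1110 XOR 1101 = 0011
  pos 6: 1100 XOR 1101 = 0001
Remainder (last 3 bits) = 001. This is the CRC / FCS.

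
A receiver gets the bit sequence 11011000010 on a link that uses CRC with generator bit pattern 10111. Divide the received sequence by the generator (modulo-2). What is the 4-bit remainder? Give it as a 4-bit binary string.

Modulo-2 division of 11011000010 by 10111:
  pos 0: 11011 XOR 10111 = 01100
  pos 1: 11000 XOR 10111 = 01111
  pos 2: 11110 XOR 10111 = 01001
  pos 3: 10010 XOR 10111 = 00101
  pos 5: 10101 XOR 10111 = 00010
Remainder = 0100 (nonzero — an error is detected).

0100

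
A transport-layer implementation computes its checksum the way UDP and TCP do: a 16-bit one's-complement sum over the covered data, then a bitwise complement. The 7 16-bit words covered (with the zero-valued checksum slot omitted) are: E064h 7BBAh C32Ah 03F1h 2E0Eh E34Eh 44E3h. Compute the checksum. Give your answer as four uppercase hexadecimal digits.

8684

One's-complement addition (fold any carry out of bit 15 back into bit 0):
  0xE064 + 0x7BBA = 0x15C1E → wrap carry → 0x5C1F
  0x5C1F + 0xC32A = 0x11F49 → wrap carry → 0x1F4A
  0x1F4A + 0x03F1 = 0x0233B
  0x233B + 0x2E0E = 0x05149
  0x5149 + 0xE34E = 0x13497 → wrap carry → 0x3498
  0x3498 + 0x44E3 = 0x0797B
One's-complement sum = 0x797B.
Checksum = ~0x797B & 0xFFFF = 0x8684.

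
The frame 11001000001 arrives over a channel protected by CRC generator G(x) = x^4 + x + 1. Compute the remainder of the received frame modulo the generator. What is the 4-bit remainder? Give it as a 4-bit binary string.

Modulo-2 division of 11001000001 by 10011:
  pos 0: 11001 XOR 10011 = 01010
  pos 1: 10100 XOR 10011 = 00111
  pos 3: 11100 XOR 10011 = 01111
  pos 4: 11110 XOR 10011 = 01101
  pos 5: 11010 XOR 10011 = 01001
  pos 6: 10011 XOR 10011 = 00000
Remainder = 0000 (zero — the frame passes the CRC check).

0000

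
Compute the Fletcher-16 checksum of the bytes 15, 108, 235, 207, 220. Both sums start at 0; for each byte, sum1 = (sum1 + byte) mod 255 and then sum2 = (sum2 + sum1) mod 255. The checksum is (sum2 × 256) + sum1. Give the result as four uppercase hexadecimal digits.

Running sums (mod 255):
  after byte 0 (15): sum1=15, sum2=15
  after byte 1 (108): sum1=123, sum2=138
  after byte 2 (235): sum1=103, sum2=241
  after byte 3 (207): sum1=55, sum2=41
  after byte 4 (220): sum1=20, sum2=61
Checksum = sum2·256 + sum1 = 61·256 + 20 = 15636 = 0x3D14.

3D14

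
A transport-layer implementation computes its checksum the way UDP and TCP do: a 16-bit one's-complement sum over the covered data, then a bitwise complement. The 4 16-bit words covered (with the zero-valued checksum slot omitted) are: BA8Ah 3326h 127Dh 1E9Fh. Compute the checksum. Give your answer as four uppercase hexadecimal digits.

One's-complement addition (fold any carry out of bit 15 back into bit 0):
  0xBA8A + 0x3326 = 0x0EDB0
  0xEDB0 + 0x127D = 0x1002D → wrap carry → 0x002E
  0x002E + 0x1E9F = 0x01ECD
One's-complement sum = 0x1ECD.
Checksum = ~0x1ECD & 0xFFFF = 0xE132.

E132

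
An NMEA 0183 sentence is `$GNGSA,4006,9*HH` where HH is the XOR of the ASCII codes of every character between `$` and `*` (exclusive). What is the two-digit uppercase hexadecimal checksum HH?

67

XOR the ASCII codes of the payload characters:
  'G' = 0x47 → acc = 0x47
  'N' = 0x4E → acc = 0x09
  'G' = 0x47 → acc = 0x4E
  'S' = 0x53 → acc = 0x1D
  'A' = 0x41 → acc = 0x5C
  ',' = 0x2C → acc = 0x70
  '4' = 0x34 → acc = 0x44
  '0' = 0x30 → acc = 0x74
  '0' = 0x30 → acc = 0x44
  '6' = 0x36 → acc = 0x72
  ',' = 0x2C → acc = 0x5E
  '9' = 0x39 → acc = 0x67
Checksum = 0x67.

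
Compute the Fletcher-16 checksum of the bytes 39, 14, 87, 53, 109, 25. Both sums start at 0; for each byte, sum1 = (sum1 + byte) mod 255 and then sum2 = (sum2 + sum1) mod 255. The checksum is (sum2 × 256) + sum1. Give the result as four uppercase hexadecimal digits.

2248

Running sums (mod 255):
  after byte 0 (39): sum1=39, sum2=39
  after byte 1 (14): sum1=53, sum2=92
  after byte 2 (87): sum1=140, sum2=232
  after byte 3 (53): sum1=193, sum2=170
  after byte 4 (109): sum1=47, sum2=217
  after byte 5 (25): sum1=72, sum2=34
Checksum = sum2·256 + sum1 = 34·256 + 72 = 8776 = 0x2248.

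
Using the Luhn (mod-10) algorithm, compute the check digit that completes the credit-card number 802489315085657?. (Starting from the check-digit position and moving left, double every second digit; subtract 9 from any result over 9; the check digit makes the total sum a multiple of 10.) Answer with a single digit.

Partial digits right→left: 7 5 6 5 8 0 5 1 3 9 8 4 2 0 8
Double every second digit counting from the check-digit position (so the 1st, 3rd, 5th, ... of the partial from the right).
  doubled (with −9 where >9): 5 3 7 1 6 7 4 7 → sum 40
  kept as-is: 5 5 0 1 9 4 0 → sum 24
Total = 40 + 24 = 64.
Check digit = (10 − (64 mod 10)) mod 10 = 6.

6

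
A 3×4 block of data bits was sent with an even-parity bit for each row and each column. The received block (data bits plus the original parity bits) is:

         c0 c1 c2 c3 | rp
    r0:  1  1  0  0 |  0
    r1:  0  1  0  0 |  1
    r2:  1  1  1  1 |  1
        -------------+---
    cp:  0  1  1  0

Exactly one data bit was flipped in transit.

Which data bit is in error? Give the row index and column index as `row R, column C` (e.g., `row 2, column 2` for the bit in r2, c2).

Recompute each row's even parity and compare to rp:
  r0: data parity 0, sent rp 0 → ok
  r1: data parity 1, sent rp 1 → ok
  r2: data parity 0, sent rp 1 → mismatch
Recompute each column's even parity and compare to cp:
  c0: data parity 0, sent cp 0 → ok
  c1: data parity 1, sent cp 1 → ok
  c2: data parity 1, sent cp 1 → ok
  c3: data parity 1, sent cp 0 → mismatch
Exactly one row (r2) and one column (c3) fail → the flipped bit is at their intersection.

row 2, column 3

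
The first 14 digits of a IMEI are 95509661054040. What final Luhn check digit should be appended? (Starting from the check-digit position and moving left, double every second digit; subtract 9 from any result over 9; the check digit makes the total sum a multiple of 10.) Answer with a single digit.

Partial digits right→left: 0 4 0 4 5 0 1 6 6 9 0 5 5 9
Double every second digit counting from the check-digit position (so the 1st, 3rd, 5th, ... of the partial from the right).
  doubled (with −9 where >9): 0 0 1 2 3 0 1 → sum 7
  kept as-is: 4 4 0 6 9 5 9 → sum 37
Total = 7 + 37 = 44.
Check digit = (10 − (44 mod 10)) mod 10 = 6.

6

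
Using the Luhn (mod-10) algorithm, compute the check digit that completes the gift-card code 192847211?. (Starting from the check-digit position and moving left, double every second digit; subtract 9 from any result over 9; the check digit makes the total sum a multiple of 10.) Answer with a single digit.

Partial digits right→left: 1 1 2 7 4 8 2 9 1
Double every second digit counting from the check-digit position (so the 1st, 3rd, 5th, ... of the partial from the right).
  doubled (with −9 where >9): 2 4 8 4 2 → sum 20
  kept as-is: 1 7 8 9 → sum 25
Total = 20 + 25 = 45.
Check digit = (10 − (45 mod 10)) mod 10 = 5.

5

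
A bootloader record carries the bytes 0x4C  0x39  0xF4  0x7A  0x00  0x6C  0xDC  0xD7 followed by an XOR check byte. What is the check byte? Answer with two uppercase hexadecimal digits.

XOR the bytes together:
  start with 0x4C
  0x4C ⊕ 0x39 = 0x75
  0x75 ⊕ 0xF4 = 0x81
  0x81 ⊕ 0x7A = 0xFB
  0xFB ⊕ 0x00 = 0xFB
  0xFB ⊕ 0x6C = 0x97
  0x97 ⊕ 0xDC = 0x4B
  0x4B ⊕ 0xD7 = 0x9C

9C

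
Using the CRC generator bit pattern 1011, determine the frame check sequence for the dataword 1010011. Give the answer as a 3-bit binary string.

Append 3 zeros: 1010011000. Divide by 1011 (XOR where the leading bit is 1):
  pos 0: 1010 XOR 1011 = 0001
  pos 3: 1011 XOR 1011 = 0000
Remainder (last 3 bits) = 000. This is the CRC / FCS.

000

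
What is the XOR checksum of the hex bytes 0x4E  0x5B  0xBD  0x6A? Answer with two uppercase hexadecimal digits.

C2

XOR the bytes together:
  start with 0x4E
  0x4E ⊕ 0x5B = 0x15
  0x15 ⊕ 0xBD = 0xA8
  0xA8 ⊕ 0x6A = 0xC2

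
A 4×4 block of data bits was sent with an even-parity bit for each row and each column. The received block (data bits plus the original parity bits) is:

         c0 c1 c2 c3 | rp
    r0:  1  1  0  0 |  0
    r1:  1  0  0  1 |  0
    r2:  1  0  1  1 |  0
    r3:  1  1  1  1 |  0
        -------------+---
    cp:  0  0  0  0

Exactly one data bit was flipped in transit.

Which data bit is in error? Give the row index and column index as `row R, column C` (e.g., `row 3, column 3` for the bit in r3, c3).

row 2, column 3

Recompute each row's even parity and compare to rp:
  r0: data parity 0, sent rp 0 → ok
  r1: data parity 0, sent rp 0 → ok
  r2: data parity 1, sent rp 0 → mismatch
  r3: data parity 0, sent rp 0 → ok
Recompute each column's even parity and compare to cp:
  c0: data parity 0, sent cp 0 → ok
  c1: data parity 0, sent cp 0 → ok
  c2: data parity 0, sent cp 0 → ok
  c3: data parity 1, sent cp 0 → mismatch
Exactly one row (r2) and one column (c3) fail → the flipped bit is at their intersection.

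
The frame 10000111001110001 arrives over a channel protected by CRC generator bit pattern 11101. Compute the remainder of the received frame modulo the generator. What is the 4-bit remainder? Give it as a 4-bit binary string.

0000

Modulo-2 division of 10000111001110001 by 11101:
  pos 0: 10000 XOR 11101 = 01101
  pos 1: 11011 XOR 11101 = 00110
  pos 3: 11011 XOR 11101 = 00110
  pos 5: 11000 XOR 11101 = 00101
  pos 7: 10111 XOR 11101 = 01010
  pos 8: 10101 XOR 11101 = 01000
  pos 9: 10000 XOR 11101 = 01101
  pos 10: 11010 XOR 11101 = 00111
  pos 12: 11101 XOR 11101 = 00000
Remainder = 0000 (zero — the frame passes the CRC check).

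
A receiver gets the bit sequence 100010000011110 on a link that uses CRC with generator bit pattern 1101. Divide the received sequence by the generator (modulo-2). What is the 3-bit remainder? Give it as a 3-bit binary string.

000

Modulo-2 division of 100010000011110 by 1101:
  pos 0: 1000 XOR 1101 = 0101
  pos 1: 1011 XOR 1101 = 0110
  pos 2: 1100 XOR 1101 = 0001
  pos 5: 1000 XOR 1101 = 0101
  pos 6: 1010 XOR 1101 = 0111
  pos 7: 1111 XOR 1101 = 0010
  pos 9: 1011 XOR 1101 = 0110
  pos 10: 1101 XOR 1101 = 0000
Remainder = 000 (zero — the frame passes the CRC check).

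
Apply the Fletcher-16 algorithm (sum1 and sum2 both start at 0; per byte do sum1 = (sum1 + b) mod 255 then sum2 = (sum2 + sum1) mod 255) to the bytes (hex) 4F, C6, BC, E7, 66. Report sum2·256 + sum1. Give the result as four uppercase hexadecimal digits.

Running sums (mod 255):
  after byte 0 (4F): sum1=79, sum2=79
  after byte 1 (C6): sum1=22, sum2=101
  after byte 2 (BC): sum1=210, sum2=56
  after byte 3 (E7): sum1=186, sum2=242
  after byte 4 (66): sum1=33, sum2=20
Checksum = sum2·256 + sum1 = 20·256 + 33 = 5153 = 0x1421.

1421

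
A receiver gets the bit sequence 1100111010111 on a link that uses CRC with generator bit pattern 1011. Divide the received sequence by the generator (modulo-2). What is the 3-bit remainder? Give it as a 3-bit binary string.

Modulo-2 division of 1100111010111 by 1011:
  pos 0: 1100 XOR 1011 = 0111
  pos 1: 1111 XOR 1011 = 0100
  pos 2: 1001 XOR 1011 = 0010
  pos 4: 1010 XOR 1011 = 0001
  pos 7: 1101 XOR 1011 = 0110
  pos 8: 1101 XOR 1011 = 0110
  pos 9: 1101 XOR 1011 = 0110
Remainder = 110 (nonzero — an error is detected).

110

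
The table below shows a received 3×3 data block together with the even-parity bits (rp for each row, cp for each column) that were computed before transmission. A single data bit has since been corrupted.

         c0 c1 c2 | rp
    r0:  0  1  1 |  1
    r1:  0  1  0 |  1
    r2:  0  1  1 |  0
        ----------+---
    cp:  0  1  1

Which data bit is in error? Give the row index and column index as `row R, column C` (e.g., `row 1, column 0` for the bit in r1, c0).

row 0, column 2

Recompute each row's even parity and compare to rp:
  r0: data parity 0, sent rp 1 → mismatch
  r1: data parity 1, sent rp 1 → ok
  r2: data parity 0, sent rp 0 → ok
Recompute each column's even parity and compare to cp:
  c0: data parity 0, sent cp 0 → ok
  c1: data parity 1, sent cp 1 → ok
  c2: data parity 0, sent cp 1 → mismatch
Exactly one row (r0) and one column (c2) fail → the flipped bit is at their intersection.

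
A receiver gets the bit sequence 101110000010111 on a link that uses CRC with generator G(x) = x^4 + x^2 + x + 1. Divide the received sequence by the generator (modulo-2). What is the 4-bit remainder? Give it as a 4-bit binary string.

Modulo-2 division of 101110000010111 by 10111:
  pos 0: 10111 XOR 10111 = 00000
  pos 10: 10111 XOR 10111 = 00000
Remainder = 0000 (zero — the frame passes the CRC check).

0000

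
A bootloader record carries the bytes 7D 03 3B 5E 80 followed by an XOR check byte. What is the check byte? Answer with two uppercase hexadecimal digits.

XOR the bytes together:
  start with 0x7D
  0x7D ⊕ 0x03 = 0x7E
  0x7E ⊕ 0x3B = 0x45
  0x45 ⊕ 0x5E = 0x1B
  0x1B ⊕ 0x80 = 0x9B

9B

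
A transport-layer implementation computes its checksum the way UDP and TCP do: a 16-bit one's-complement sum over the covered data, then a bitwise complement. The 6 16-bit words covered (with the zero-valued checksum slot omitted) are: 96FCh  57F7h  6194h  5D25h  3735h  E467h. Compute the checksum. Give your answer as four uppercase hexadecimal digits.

36B5

One's-complement addition (fold any carry out of bit 15 back into bit 0):
  0x96FC + 0x57F7 = 0x0EEF3
  0xEEF3 + 0x6194 = 0x15087 → wrap carry → 0x5088
  0x5088 + 0x5D25 = 0x0ADAD
  0xADAD + 0x3735 = 0x0E4E2
  0xE4E2 + 0xE467 = 0x1C949 → wrap carry → 0xC94A
One's-complement sum = 0xC94A.
Checksum = ~0xC94A & 0xFFFF = 0x36B5.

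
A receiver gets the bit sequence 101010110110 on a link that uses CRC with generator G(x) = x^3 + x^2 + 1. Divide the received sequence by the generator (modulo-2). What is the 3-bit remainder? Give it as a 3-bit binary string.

Modulo-2 division of 101010110110 by 1101:
  pos 0: 1010 XOR 1101 = 0111
  pos 1: 1111 XOR 1101 = 0010
  pos 3: 1001 XOR 1101 = 0100
  pos 4: 1001 XOR 1101 = 0100
  pos 5: 1000 XOR 1101 = 0101
  pos 6: 1011 XOR 1101 = 0110
  pos 7: 1101 XOR 1101 = 0000
Remainder = 000 (zero — the frame passes the CRC check).

000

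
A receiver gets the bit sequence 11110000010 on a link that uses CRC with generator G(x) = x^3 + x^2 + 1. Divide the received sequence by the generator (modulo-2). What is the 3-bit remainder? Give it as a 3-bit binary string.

000

Modulo-2 division of 11110000010 by 1101:
  pos 0: 1111 XOR 1101 = 0010
  pos 2: 1000 XOR 1101 = 0101
  pos 3: 1010 XOR 1101 = 0111
  pos 4: 1110 XOR 1101 = 0011
  pos 6: 1101 XOR 1101 = 0000
Remainder = 000 (zero — the frame passes the CRC check).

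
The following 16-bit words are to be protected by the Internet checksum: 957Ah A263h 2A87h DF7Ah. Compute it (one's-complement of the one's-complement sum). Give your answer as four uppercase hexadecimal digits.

BE1F

One's-complement addition (fold any carry out of bit 15 back into bit 0):
  0x957A + 0xA263 = 0x137DD → wrap carry → 0x37DE
  0x37DE + 0x2A87 = 0x06265
  0x6265 + 0xDF7A = 0x141DF → wrap carry → 0x41E0
One's-complement sum = 0x41E0.
Checksum = ~0x41E0 & 0xFFFF = 0xBE1F.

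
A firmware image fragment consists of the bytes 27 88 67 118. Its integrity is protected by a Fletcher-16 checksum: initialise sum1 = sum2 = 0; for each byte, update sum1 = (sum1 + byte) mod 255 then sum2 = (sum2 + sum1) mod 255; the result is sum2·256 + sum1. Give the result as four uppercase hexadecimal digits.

Running sums (mod 255):
  after byte 0 (27): sum1=27, sum2=27
  after byte 1 (88): sum1=115, sum2=142
  after byte 2 (67): sum1=182, sum2=69
  after byte 3 (118): sum1=45, sum2=114
Checksum = sum2·256 + sum1 = 114·256 + 45 = 29229 = 0x722D.

722D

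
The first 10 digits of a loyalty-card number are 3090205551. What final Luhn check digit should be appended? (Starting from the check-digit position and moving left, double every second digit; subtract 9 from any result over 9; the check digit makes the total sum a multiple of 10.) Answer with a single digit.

Partial digits right→left: 1 5 5 5 0 2 0 9 0 3
Double every second digit counting from the check-digit position (so the 1st, 3rd, 5th, ... of the partial from the right).
  doubled (with −9 where >9): 2 1 0 0 0 → sum 3
  kept as-is: 5 5 2 9 3 → sum 24
Total = 3 + 24 = 27.
Check digit = (10 − (27 mod 10)) mod 10 = 3.

3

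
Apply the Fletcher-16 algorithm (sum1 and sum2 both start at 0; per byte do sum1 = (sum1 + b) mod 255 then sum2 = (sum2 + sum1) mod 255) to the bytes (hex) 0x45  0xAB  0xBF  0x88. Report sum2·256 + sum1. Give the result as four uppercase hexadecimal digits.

2039

Running sums (mod 255):
  after byte 0 (0x45): sum1=69, sum2=69
  after byte 1 (0xAB): sum1=240, sum2=54
  after byte 2 (0xBF): sum1=176, sum2=230
  after byte 3 (0x88): sum1=57, sum2=32
Checksum = sum2·256 + sum1 = 32·256 + 57 = 8249 = 0x2039.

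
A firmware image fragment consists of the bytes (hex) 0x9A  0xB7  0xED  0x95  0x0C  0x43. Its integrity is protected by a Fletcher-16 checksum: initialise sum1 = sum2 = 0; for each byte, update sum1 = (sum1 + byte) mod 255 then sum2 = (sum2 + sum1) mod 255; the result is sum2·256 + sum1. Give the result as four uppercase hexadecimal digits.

0A25

Running sums (mod 255):
  after byte 0 (0x9A): sum1=154, sum2=154
  after byte 1 (0xB7): sum1=82, sum2=236
  after byte 2 (0xED): sum1=64, sum2=45
  after byte 3 (0x95): sum1=213, sum2=3
  after byte 4 (0x0C): sum1=225, sum2=228
  after byte 5 (0x43): sum1=37, sum2=10
Checksum = sum2·256 + sum1 = 10·256 + 37 = 2597 = 0x0A25.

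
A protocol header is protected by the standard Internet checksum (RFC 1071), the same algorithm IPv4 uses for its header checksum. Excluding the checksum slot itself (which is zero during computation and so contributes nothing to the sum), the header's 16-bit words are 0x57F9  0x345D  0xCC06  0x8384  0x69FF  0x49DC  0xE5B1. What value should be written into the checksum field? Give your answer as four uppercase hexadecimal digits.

8A90

One's-complement addition (fold any carry out of bit 15 back into bit 0):
  0x57F9 + 0x345D = 0x08C56
  0x8C56 + 0xCC06 = 0x1585C → wrap carry → 0x585D
  0x585D + 0x8384 = 0x0DBE1
  0xDBE1 + 0x69FF = 0x145E0 → wrap carry → 0x45E1
  0x45E1 + 0x49DC = 0x08FBD
  0x8FBD + 0xE5B1 = 0x1756E → wrap carry → 0x756F
One's-complement sum = 0x756F.
Checksum = ~0x756F & 0xFFFF = 0x8A90.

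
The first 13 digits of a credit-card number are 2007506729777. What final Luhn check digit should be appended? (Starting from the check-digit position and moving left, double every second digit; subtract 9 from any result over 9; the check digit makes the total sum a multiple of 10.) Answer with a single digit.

8

Partial digits right→left: 7 7 7 9 2 7 6 0 5 7 0 0 2
Double every second digit counting from the check-digit position (so the 1st, 3rd, 5th, ... of the partial from the right).
  doubled (with −9 where >9): 5 5 4 3 1 0 4 → sum 22
  kept as-is: 7 9 7 0 7 0 → sum 30
Total = 22 + 30 = 52.
Check digit = (10 − (52 mod 10)) mod 10 = 8.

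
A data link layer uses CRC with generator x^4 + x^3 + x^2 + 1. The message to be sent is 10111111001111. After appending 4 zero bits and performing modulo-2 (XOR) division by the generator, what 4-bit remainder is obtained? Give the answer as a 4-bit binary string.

0010

Append 4 zeros: 101111110011110000. Divide by 11101 (XOR where the leading bit is 1):
  pos 0: 10111 XOR 11101 = 01010
  pos 1: 10101 XOR 11101 = 01000
  pos 2: 10001 XOR 11101 = 01100
  pos 3: 11001 XOR 11101 = 00100
  pos 5: 10000 XOR 11101 = 01101
  pos 6: 11011 XOR 11101 = 00110
  pos 8: 11011 XOR 11101 = 00110
  pos 10: 11010 XOR 11101 = 00111
  pos 12: 11100 XOR 11101 = 00001
Remainder (last 4 bits) = 0010. This is the CRC / FCS.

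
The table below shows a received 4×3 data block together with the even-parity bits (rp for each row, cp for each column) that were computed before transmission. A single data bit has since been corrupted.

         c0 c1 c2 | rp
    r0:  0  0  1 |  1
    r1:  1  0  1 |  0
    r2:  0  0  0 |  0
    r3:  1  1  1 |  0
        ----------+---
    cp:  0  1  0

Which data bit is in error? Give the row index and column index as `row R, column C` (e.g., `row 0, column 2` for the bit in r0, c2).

Recompute each row's even parity and compare to rp:
  r0: data parity 1, sent rp 1 → ok
  r1: data parity 0, sent rp 0 → ok
  r2: data parity 0, sent rp 0 → ok
  r3: data parity 1, sent rp 0 → mismatch
Recompute each column's even parity and compare to cp:
  c0: data parity 0, sent cp 0 → ok
  c1: data parity 1, sent cp 1 → ok
  c2: data parity 1, sent cp 0 → mismatch
Exactly one row (r3) and one column (c2) fail → the flipped bit is at their intersection.

row 3, column 2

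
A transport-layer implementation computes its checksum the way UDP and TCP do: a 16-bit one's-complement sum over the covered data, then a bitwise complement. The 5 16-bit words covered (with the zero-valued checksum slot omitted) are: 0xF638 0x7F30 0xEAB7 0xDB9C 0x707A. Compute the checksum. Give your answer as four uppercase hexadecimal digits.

One's-complement addition (fold any carry out of bit 15 back into bit 0):
  0xF638 + 0x7F30 = 0x17568 → wrap carry → 0x7569
  0x7569 + 0xEAB7 = 0x16020 → wrap carry → 0x6021
  0x6021 + 0xDB9C = 0x13BBD → wrap carry → 0x3BBE
  0x3BBE + 0x707A = 0x0AC38
One's-complement sum = 0xAC38.
Checksum = ~0xAC38 & 0xFFFF = 0x53C7.

53C7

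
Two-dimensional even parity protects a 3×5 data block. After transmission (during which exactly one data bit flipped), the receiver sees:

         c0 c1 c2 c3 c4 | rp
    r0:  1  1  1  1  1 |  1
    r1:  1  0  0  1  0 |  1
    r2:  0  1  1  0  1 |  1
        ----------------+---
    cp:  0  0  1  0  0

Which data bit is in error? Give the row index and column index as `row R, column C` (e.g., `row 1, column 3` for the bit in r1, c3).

row 1, column 2

Recompute each row's even parity and compare to rp:
  r0: data parity 1, sent rp 1 → ok
  r1: data parity 0, sent rp 1 → mismatch
  r2: data parity 1, sent rp 1 → ok
Recompute each column's even parity and compare to cp:
  c0: data parity 0, sent cp 0 → ok
  c1: data parity 0, sent cp 0 → ok
  c2: data parity 0, sent cp 1 → mismatch
  c3: data parity 0, sent cp 0 → ok
  c4: data parity 0, sent cp 0 → ok
Exactly one row (r1) and one column (c2) fail → the flipped bit is at their intersection.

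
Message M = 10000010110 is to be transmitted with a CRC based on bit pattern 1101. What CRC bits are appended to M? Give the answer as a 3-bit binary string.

Append 3 zeros: 10000010110000. Divide by 1101 (XOR where the leading bit is 1):
  pos 0: 1000 XOR 1101 = 0101
  pos 1: 1010 XOR 1101 = 0111
  pos 2: 1110 XOR 1101 = 0011
  pos 4: 1110 XOR 1101 = 0011
  pos 6: 1111 XOR 1101 = 0010
  pos 8: 1000 XOR 1101 = 0101
  pos 9: 1010 XOR 1101 = 0111
  pos 10: 1110 XOR 1101 = 0011
Remainder (last 3 bits) = 011. This is the CRC / FCS.

011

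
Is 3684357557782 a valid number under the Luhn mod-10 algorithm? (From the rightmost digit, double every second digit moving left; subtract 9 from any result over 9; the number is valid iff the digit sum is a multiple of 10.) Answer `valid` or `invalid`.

From the right, keep odd positions and double even positions (subtract 9 from any doubled value over 9):
  doubled (positions 2,4,...): 7 5 1 1 8 3 → sum 25
  kept (positions 1,3,...): 2 7 5 7 3 8 3 → sum 35
Total = 60.
60 mod 10 = 0, so the number is valid.

valid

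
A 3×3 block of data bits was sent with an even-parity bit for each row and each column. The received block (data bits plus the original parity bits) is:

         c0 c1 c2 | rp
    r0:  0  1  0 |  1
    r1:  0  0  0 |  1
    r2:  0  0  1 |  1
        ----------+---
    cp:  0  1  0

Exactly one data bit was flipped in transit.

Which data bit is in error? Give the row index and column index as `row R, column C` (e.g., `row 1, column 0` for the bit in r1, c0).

Recompute each row's even parity and compare to rp:
  r0: data parity 1, sent rp 1 → ok
  r1: data parity 0, sent rp 1 → mismatch
  r2: data parity 1, sent rp 1 → ok
Recompute each column's even parity and compare to cp:
  c0: data parity 0, sent cp 0 → ok
  c1: data parity 1, sent cp 1 → ok
  c2: data parity 1, sent cp 0 → mismatch
Exactly one row (r1) and one column (c2) fail → the flipped bit is at their intersection.

row 1, column 2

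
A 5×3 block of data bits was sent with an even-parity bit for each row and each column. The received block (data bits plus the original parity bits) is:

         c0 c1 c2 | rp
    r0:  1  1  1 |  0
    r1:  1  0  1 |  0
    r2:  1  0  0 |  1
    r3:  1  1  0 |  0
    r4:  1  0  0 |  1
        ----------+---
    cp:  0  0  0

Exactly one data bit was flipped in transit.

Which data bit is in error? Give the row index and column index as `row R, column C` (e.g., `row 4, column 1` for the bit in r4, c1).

Recompute each row's even parity and compare to rp:
  r0: data parity 1, sent rp 0 → mismatch
  r1: data parity 0, sent rp 0 → ok
  r2: data parity 1, sent rp 1 → ok
  r3: data parity 0, sent rp 0 → ok
  r4: data parity 1, sent rp 1 → ok
Recompute each column's even parity and compare to cp:
  c0: data parity 1, sent cp 0 → mismatch
  c1: data parity 0, sent cp 0 → ok
  c2: data parity 0, sent cp 0 → ok
Exactly one row (r0) and one column (c0) fail → the flipped bit is at their intersection.

row 0, column 0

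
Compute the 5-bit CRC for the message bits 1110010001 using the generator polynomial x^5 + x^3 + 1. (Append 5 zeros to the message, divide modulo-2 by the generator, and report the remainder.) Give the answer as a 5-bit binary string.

Append 5 zeros: 111001000100000. Divide by 101001 (XOR where the leading bit is 1):
  pos 0: 111001 XOR 101001 = 010000
  pos 1: 100000 XOR 101001 = 001001
  pos 3: 100100 XOR 101001 = 001101
  pos 5: 110110 XOR 101001 = 011111
  pos 6: 111110 XOR 101001 = 010111
  pos 7: 101110 XOR 101001 = 000111
Remainder (last 5 bits) = 11100. This is the CRC / FCS.

11100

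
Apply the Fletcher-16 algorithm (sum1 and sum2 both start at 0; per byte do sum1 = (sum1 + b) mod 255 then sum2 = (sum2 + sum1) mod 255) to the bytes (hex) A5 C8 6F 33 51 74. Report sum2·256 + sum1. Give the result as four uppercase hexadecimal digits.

3CD6

Running sums (mod 255):
  after byte 0 (A5): sum1=165, sum2=165
  after byte 1 (C8): sum1=110, sum2=20
  after byte 2 (6F): sum1=221, sum2=241
  after byte 3 (33): sum1=17, sum2=3
  after byte 4 (51): sum1=98, sum2=101
  after byte 5 (74): sum1=214, sum2=60
Checksum = sum2·256 + sum1 = 60·256 + 214 = 15574 = 0x3CD6.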